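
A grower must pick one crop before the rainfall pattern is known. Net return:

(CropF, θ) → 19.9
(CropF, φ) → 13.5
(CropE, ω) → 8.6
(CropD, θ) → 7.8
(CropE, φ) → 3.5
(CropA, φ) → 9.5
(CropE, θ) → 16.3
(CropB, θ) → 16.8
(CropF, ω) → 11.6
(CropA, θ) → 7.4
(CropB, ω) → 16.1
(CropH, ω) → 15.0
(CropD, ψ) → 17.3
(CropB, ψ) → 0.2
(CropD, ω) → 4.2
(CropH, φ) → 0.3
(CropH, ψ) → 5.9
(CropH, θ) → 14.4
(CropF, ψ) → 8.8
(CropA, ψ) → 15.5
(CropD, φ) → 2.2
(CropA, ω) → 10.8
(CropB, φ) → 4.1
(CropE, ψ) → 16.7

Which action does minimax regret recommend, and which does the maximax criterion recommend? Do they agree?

Column bests: θ=19.9, φ=13.5, ψ=17.3, ω=16.1.
CropE regrets: 3.6, 10.0, 0.6, 7.5 → max 10.0
CropF regrets: 0.0, 0.0, 8.5, 4.5 → max 8.5
CropD regrets: 12.1, 11.3, 0.0, 11.9 → max 12.1
CropH regrets: 5.5, 13.2, 11.4, 1.1 → max 13.2
CropA regrets: 12.5, 4.0, 1.8, 5.3 → max 12.5
CropB regrets: 3.1, 9.4, 17.1, 0.0 → max 17.1
Smallest max regret = 8.5 → CropF.
Row maxima: CropE=16.7, CropF=19.9, CropD=17.3, CropH=15.0, CropA=15.5, CropB=16.8
Best best-case = 19.9 → CropF.

minimax regret → CropF; maximax → CropF (agree)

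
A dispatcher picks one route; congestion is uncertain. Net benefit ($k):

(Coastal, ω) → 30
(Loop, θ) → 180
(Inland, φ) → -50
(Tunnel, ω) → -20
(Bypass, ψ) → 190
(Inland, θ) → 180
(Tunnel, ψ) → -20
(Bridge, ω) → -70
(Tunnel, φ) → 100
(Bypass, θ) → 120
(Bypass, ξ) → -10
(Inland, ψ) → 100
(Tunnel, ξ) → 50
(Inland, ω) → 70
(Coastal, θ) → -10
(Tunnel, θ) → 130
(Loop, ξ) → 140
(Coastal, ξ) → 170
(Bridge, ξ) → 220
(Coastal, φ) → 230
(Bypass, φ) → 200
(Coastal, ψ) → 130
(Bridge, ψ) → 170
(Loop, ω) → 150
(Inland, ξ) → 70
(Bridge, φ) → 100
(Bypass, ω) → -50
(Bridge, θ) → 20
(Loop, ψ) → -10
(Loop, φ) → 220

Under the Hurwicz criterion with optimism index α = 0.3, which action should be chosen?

Coastal

Bridge: 0.3·220 + 0.7·(-70) = 17
Tunnel: 0.3·130 + 0.7·(-20) = 25
Inland: 0.3·180 + 0.7·(-50) = 19
Loop: 0.3·220 + 0.7·(-10) = 59
Coastal: 0.3·230 + 0.7·(-10) = 62
Bypass: 0.3·200 + 0.7·(-50) = 25
Highest Hurwicz score = 62 → Coastal.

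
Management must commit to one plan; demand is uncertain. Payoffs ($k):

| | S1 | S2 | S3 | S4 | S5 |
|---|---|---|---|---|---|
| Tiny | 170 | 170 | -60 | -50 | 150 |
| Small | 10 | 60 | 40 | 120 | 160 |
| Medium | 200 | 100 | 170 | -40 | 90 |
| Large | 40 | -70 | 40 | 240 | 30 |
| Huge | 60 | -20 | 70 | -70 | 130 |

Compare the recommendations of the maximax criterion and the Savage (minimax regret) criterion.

Row maxima: Tiny=170, Small=160, Medium=200, Large=240, Huge=130
Best best-case = 240 → Large.
Column bests: S1=200, S2=170, S3=170, S4=240, S5=160.
Tiny regrets: 30, 0, 230, 290, 10 → max 290
Small regrets: 190, 110, 130, 120, 0 → max 190
Medium regrets: 0, 70, 0, 280, 70 → max 280
Large regrets: 160, 240, 130, 0, 130 → max 240
Huge regrets: 140, 190, 100, 310, 30 → max 310
Smallest max regret = 190 → Small.

maximax → Large; minimax regret → Small (disagree)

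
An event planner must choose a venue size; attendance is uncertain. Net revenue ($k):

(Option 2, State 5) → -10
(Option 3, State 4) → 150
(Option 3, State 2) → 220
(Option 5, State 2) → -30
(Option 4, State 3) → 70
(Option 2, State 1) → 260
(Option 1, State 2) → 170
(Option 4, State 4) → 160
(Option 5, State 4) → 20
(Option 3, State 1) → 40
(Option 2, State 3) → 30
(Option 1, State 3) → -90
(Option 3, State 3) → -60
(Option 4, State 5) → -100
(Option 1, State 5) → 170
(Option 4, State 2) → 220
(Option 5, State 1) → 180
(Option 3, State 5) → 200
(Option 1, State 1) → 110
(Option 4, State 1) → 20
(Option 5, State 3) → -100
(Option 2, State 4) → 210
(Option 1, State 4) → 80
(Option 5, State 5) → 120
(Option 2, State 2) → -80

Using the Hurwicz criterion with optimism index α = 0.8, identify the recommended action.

Option 1: 0.8·170 + 0.2·(-90) = 118
Option 2: 0.8·260 + 0.2·(-80) = 192
Option 3: 0.8·220 + 0.2·(-60) = 164
Option 4: 0.8·220 + 0.2·(-100) = 156
Option 5: 0.8·180 + 0.2·(-100) = 124
Highest Hurwicz score = 192 → Option 2.

Option 2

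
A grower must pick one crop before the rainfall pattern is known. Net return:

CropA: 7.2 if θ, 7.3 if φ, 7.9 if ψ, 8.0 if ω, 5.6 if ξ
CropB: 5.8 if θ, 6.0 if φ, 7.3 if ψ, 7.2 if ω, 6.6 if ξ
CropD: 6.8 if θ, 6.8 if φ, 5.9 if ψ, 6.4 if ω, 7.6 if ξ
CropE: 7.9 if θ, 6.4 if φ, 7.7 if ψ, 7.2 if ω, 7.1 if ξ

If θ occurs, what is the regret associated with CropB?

2.1

Best payoff under θ is 7.9.
Regret = 7.9 − 5.8 = 2.1.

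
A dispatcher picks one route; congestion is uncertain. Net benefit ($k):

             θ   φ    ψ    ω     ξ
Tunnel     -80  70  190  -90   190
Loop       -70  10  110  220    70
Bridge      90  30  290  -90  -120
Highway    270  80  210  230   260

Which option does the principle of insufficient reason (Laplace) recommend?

Row averages: Tunnel=56, Loop=68, Bridge=40, Highway=210
Highest average = 210 → Highway.

Highway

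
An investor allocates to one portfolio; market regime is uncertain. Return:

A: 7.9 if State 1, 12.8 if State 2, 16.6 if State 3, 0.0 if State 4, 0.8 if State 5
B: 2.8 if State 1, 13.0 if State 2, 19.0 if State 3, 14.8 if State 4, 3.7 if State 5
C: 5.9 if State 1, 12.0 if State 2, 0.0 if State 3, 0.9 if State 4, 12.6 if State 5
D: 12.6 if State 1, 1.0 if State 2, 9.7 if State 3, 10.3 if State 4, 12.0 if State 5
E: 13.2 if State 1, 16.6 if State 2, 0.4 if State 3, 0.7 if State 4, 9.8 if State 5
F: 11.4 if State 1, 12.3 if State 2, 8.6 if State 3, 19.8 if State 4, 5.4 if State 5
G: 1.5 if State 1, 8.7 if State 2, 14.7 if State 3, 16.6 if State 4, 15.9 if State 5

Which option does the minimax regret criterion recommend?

Column bests: State 1=13.2, State 2=16.6, State 3=19.0, State 4=19.8, State 5=15.9.
A regrets: 5.3, 3.8, 2.4, 19.8, 15.1 → max 19.8
B regrets: 10.4, 3.6, 0.0, 5.0, 12.2 → max 12.2
C regrets: 7.3, 4.6, 19.0, 18.9, 3.3 → max 19.0
D regrets: 0.6, 15.6, 9.3, 9.5, 3.9 → max 15.6
E regrets: 0.0, 0.0, 18.6, 19.1, 6.1 → max 19.1
F regrets: 1.8, 4.3, 10.4, 0.0, 10.5 → max 10.5
G regrets: 11.7, 7.9, 4.3, 3.2, 0.0 → max 11.7
Smallest max regret = 10.5 → F.

F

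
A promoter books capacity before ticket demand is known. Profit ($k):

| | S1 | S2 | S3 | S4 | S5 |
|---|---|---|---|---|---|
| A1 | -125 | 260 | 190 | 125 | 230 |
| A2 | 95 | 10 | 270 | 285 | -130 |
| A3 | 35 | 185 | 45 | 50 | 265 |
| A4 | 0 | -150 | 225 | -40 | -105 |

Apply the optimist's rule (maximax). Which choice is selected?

Row maxima: A1=260, A2=285, A3=265, A4=225
Best best-case = 285 → A2.

A2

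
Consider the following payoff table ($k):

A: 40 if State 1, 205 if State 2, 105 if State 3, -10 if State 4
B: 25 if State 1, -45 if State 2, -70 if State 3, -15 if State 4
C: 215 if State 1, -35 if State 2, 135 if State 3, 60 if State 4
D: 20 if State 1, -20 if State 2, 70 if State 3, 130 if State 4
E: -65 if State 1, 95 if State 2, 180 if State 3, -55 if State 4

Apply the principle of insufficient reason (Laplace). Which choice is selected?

Row averages: A=85, B=-26.25, C=93.75, D=50, E=38.75
Highest average = 93.75 → C.

C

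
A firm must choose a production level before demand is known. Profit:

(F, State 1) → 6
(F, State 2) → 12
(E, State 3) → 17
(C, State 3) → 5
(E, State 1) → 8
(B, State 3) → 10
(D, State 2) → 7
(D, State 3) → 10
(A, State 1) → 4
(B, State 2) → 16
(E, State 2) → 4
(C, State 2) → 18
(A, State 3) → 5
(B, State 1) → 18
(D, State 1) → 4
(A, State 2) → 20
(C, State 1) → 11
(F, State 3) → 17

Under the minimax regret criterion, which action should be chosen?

B

Column bests: State 1=18, State 2=20, State 3=17.
A regrets: 14, 0, 12 → max 14
B regrets: 0, 4, 7 → max 7
C regrets: 7, 2, 12 → max 12
D regrets: 14, 13, 7 → max 14
E regrets: 10, 16, 0 → max 16
F regrets: 12, 8, 0 → max 12
Smallest max regret = 7 → B.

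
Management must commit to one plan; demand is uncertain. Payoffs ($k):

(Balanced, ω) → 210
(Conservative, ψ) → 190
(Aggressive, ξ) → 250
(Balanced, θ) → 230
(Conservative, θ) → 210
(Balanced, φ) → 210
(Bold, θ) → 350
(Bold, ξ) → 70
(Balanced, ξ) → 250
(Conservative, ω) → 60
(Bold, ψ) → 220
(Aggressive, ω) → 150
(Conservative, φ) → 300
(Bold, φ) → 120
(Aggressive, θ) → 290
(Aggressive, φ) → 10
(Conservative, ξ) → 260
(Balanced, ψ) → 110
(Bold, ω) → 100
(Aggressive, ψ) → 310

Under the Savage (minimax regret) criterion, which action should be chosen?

Conservative

Column bests: θ=350, φ=300, ψ=310, ω=210, ξ=260.
Conservative regrets: 140, 0, 120, 150, 0 → max 150
Balanced regrets: 120, 90, 200, 0, 10 → max 200
Aggressive regrets: 60, 290, 0, 60, 10 → max 290
Bold regrets: 0, 180, 90, 110, 190 → max 190
Smallest max regret = 150 → Conservative.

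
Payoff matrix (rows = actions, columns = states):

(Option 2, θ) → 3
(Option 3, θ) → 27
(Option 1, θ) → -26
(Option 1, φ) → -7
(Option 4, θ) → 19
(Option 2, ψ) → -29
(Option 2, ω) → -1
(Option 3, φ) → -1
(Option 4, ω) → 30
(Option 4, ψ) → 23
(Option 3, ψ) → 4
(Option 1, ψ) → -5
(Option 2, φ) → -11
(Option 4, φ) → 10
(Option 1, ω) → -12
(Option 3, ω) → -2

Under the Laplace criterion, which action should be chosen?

Row averages: Option 1=-12.5, Option 2=-9.5, Option 3=7, Option 4=20.5
Highest average = 20.5 → Option 4.

Option 4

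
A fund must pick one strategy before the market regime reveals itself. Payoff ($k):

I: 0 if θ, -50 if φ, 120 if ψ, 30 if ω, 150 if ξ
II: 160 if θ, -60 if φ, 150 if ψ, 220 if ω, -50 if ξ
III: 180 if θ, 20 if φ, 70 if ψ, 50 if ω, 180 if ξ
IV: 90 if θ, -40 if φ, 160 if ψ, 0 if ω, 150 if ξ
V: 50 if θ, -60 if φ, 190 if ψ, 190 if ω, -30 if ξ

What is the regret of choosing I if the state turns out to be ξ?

Best payoff under ξ is 180.
Regret = 180 − 150 = 30.

30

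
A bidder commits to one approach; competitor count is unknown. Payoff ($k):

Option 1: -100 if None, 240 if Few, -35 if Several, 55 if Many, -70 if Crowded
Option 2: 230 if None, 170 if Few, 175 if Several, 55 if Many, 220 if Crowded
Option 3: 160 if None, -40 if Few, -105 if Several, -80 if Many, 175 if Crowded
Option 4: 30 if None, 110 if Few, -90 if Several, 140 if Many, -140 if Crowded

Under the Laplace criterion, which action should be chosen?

Option 2

Row averages: Option 1=18, Option 2=170, Option 3=22, Option 4=10
Highest average = 170 → Option 2.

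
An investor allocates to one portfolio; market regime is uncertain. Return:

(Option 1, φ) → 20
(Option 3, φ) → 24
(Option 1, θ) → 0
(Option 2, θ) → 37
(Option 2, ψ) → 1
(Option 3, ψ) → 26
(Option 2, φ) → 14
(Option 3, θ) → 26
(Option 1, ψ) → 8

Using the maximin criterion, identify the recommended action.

Row minima: Option 1=0, Option 2=1, Option 3=24
Best worst-case = 24 → Option 3.

Option 3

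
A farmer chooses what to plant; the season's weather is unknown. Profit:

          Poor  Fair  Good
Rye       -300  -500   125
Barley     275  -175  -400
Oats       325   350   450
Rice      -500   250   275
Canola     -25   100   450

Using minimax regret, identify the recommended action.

Oats

Column bests: Poor=325, Fair=350, Good=450.
Rye regrets: 625, 850, 325 → max 850
Barley regrets: 50, 525, 850 → max 850
Oats regrets: 0, 0, 0 → max 0
Rice regrets: 825, 100, 175 → max 825
Canola regrets: 350, 250, 0 → max 350
Smallest max regret = 0 → Oats.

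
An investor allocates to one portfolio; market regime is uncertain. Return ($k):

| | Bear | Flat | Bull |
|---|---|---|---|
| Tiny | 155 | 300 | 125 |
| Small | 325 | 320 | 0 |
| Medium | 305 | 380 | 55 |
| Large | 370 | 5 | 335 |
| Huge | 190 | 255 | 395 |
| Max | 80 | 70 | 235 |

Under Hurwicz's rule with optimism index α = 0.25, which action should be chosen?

Tiny: 0.25·300 + 0.75·125 = 168.75
Small: 0.25·325 + 0.75·0 = 81.25
Medium: 0.25·380 + 0.75·55 = 136.25
Large: 0.25·370 + 0.75·5 = 96.25
Huge: 0.25·395 + 0.75·190 = 241.25
Max: 0.25·235 + 0.75·70 = 111.25
Highest Hurwicz score = 241.25 → Huge.

Huge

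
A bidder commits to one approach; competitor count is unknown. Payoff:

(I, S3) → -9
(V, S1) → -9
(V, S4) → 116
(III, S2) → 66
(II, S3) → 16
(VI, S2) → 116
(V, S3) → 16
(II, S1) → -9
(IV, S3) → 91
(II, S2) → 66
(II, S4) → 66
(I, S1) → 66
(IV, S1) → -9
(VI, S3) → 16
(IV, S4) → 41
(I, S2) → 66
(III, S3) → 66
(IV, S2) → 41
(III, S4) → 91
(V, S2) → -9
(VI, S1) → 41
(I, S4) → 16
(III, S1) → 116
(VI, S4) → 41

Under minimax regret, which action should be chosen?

III

Column bests: S1=116, S2=116, S3=91, S4=116.
I regrets: 50, 50, 100, 100 → max 100
II regrets: 125, 50, 75, 50 → max 125
III regrets: 0, 50, 25, 25 → max 50
IV regrets: 125, 75, 0, 75 → max 125
V regrets: 125, 125, 75, 0 → max 125
VI regrets: 75, 0, 75, 75 → max 75
Smallest max regret = 50 → III.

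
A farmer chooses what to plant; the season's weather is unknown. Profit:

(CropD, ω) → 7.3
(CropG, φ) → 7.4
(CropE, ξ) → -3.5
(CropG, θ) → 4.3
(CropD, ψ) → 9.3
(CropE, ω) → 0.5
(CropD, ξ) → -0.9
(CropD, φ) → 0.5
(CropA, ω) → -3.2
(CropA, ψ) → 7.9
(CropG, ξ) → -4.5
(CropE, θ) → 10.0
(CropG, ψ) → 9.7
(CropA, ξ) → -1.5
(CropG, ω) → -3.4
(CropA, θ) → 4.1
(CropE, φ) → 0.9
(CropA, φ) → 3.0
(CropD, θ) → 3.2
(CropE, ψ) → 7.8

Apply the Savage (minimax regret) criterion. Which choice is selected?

CropE

Column bests: θ=10.0, φ=7.4, ψ=9.7, ω=7.3, ξ=-0.9.
CropA regrets: 5.9, 4.4, 1.8, 10.5, 0.6 → max 10.5
CropG regrets: 5.7, 0.0, 0.0, 10.7, 3.6 → max 10.7
CropD regrets: 6.8, 6.9, 0.4, 0.0, 0.0 → max 6.9
CropE regrets: 0.0, 6.5, 1.9, 6.8, 2.6 → max 6.8
Smallest max regret = 6.8 → CropE.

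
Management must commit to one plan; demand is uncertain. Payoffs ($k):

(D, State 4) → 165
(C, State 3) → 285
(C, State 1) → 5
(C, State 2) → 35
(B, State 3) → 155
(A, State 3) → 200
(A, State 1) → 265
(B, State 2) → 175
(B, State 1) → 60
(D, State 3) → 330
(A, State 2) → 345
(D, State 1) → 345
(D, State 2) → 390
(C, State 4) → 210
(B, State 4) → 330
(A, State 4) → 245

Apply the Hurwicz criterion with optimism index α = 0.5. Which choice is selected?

D

A: 0.5·345 + 0.5·200 = 272.5
B: 0.5·330 + 0.5·60 = 195
C: 0.5·285 + 0.5·5 = 145
D: 0.5·390 + 0.5·165 = 277.5
Highest Hurwicz score = 277.5 → D.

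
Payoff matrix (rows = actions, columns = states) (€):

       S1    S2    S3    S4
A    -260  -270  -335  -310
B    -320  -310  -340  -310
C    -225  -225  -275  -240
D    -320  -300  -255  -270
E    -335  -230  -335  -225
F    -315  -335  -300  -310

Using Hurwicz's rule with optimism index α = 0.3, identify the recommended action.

A: 0.3·(-260) + 0.7·(-335) = -312.5
B: 0.3·(-310) + 0.7·(-340) = -331
C: 0.3·(-225) + 0.7·(-275) = -260
D: 0.3·(-255) + 0.7·(-320) = -300.5
E: 0.3·(-225) + 0.7·(-335) = -302
F: 0.3·(-300) + 0.7·(-335) = -324.5
Highest Hurwicz score = -260 → C.

C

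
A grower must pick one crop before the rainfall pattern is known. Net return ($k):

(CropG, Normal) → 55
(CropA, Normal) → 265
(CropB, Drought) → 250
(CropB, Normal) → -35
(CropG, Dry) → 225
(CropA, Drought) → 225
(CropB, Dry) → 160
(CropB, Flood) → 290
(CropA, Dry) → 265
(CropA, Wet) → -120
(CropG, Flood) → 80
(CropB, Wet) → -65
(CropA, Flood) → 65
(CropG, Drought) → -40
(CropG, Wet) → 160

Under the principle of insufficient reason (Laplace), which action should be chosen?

Row averages: CropG=96, CropB=120, CropA=140
Highest average = 140 → CropA.

CropA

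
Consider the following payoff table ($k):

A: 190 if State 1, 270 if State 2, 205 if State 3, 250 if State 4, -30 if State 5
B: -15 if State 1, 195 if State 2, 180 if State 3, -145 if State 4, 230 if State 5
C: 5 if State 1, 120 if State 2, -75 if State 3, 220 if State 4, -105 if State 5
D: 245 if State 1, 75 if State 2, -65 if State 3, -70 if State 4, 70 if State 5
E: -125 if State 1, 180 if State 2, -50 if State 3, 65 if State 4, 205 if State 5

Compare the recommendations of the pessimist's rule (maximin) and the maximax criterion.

Row minima: A=-30, B=-145, C=-105, D=-70, E=-125
Best worst-case = -30 → A.
Row maxima: A=270, B=230, C=220, D=245, E=205
Best best-case = 270 → A.

maximin → A; maximax → A (agree)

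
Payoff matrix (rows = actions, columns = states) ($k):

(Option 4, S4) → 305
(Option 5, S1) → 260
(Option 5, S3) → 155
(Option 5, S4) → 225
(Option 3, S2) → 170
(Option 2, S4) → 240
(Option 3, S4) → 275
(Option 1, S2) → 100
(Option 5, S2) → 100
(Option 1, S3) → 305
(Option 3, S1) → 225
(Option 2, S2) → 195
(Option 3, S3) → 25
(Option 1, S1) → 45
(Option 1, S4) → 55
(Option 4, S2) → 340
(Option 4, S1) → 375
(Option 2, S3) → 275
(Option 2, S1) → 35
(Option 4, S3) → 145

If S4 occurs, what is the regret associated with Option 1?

Best payoff under S4 is 305.
Regret = 305 − 55 = 250.

250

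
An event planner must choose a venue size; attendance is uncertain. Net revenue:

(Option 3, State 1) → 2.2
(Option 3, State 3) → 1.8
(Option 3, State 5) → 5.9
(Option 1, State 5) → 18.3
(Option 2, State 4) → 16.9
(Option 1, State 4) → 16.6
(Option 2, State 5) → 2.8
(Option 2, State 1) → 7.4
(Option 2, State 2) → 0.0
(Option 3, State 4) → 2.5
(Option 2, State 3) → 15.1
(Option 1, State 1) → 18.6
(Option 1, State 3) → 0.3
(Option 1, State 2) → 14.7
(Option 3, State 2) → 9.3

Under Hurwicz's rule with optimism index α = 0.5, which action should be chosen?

Option 1: 0.5·18.6 + 0.5·0.3 = 9.45
Option 2: 0.5·16.9 + 0.5·0.0 = 8.45
Option 3: 0.5·9.3 + 0.5·1.8 = 5.55
Highest Hurwicz score = 9.45 → Option 1.

Option 1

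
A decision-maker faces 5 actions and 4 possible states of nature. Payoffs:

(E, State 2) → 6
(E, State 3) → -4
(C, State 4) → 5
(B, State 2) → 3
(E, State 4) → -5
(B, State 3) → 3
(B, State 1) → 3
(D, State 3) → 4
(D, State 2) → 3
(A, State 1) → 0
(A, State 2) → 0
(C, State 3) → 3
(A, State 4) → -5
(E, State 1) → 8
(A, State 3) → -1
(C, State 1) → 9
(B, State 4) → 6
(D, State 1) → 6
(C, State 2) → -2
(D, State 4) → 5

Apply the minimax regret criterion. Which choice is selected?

D

Column bests: State 1=9, State 2=6, State 3=4, State 4=6.
A regrets: 9, 6, 5, 11 → max 11
B regrets: 6, 3, 1, 0 → max 6
C regrets: 0, 8, 1, 1 → max 8
D regrets: 3, 3, 0, 1 → max 3
E regrets: 1, 0, 8, 11 → max 11
Smallest max regret = 3 → D.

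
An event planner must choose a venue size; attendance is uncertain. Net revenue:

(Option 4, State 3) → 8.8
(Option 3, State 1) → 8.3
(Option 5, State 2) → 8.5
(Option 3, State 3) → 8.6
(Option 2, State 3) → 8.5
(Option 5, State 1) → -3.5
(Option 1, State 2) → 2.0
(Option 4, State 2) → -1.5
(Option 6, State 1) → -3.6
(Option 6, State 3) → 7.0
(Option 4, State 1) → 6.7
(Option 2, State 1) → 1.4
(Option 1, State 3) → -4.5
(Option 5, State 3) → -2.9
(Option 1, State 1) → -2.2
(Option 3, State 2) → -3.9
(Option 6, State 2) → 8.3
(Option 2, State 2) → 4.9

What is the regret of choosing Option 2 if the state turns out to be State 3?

Best payoff under State 3 is 8.8.
Regret = 8.8 − 8.5 = 0.3.

0.3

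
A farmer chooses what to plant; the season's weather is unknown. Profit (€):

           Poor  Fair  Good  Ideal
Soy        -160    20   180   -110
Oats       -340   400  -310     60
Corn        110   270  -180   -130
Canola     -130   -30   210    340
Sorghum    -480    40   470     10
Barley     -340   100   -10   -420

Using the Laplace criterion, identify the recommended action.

Row averages: Soy=-17.5, Oats=-47.5, Corn=17.5, Canola=97.5, Sorghum=10, Barley=-167.5
Highest average = 97.5 → Canola.

Canola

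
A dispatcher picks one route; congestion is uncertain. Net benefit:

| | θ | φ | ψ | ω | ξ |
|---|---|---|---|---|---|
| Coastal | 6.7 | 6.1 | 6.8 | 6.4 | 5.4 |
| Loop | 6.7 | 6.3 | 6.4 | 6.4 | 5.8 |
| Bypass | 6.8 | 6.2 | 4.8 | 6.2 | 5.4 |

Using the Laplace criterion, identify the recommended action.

Row averages: Coastal=6.28, Loop=6.32, Bypass=5.88
Highest average = 6.32 → Loop.

Loop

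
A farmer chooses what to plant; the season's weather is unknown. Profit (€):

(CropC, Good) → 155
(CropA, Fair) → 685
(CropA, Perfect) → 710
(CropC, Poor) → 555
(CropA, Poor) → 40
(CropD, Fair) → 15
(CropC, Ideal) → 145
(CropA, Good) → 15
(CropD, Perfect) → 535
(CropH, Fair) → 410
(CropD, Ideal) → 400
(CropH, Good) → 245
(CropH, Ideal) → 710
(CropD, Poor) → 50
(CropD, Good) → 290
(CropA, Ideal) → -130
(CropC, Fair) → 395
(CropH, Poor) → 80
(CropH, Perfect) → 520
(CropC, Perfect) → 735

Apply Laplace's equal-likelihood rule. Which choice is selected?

CropC

Row averages: CropH=393, CropA=264, CropD=258, CropC=397
Highest average = 397 → CropC.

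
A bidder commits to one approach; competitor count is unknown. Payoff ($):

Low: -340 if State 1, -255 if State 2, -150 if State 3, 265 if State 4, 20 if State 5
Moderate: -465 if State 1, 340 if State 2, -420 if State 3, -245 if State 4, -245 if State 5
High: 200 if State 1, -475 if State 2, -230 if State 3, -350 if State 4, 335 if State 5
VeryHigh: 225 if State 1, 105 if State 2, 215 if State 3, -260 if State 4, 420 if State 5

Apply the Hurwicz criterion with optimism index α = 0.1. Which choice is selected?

VeryHigh

Low: 0.1·265 + 0.9·(-340) = -279.5
Moderate: 0.1·340 + 0.9·(-465) = -384.5
High: 0.1·335 + 0.9·(-475) = -394
VeryHigh: 0.1·420 + 0.9·(-260) = -192
Highest Hurwicz score = -192 → VeryHigh.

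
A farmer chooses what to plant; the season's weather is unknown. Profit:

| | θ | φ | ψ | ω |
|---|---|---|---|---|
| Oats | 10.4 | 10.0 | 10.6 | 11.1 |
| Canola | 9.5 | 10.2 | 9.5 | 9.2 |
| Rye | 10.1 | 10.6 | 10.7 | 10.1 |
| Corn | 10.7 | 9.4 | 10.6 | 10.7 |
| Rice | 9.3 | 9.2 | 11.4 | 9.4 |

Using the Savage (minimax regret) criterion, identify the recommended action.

Column bests: θ=10.7, φ=10.6, ψ=11.4, ω=11.1.
Oats regrets: 0.3, 0.6, 0.8, 0.0 → max 0.8
Canola regrets: 1.2, 0.4, 1.9, 1.9 → max 1.9
Rye regrets: 0.6, 0.0, 0.7, 1.0 → max 1.0
Corn regrets: 0.0, 1.2, 0.8, 0.4 → max 1.2
Rice regrets: 1.4, 1.4, 0.0, 1.7 → max 1.7
Smallest max regret = 0.8 → Oats.

Oats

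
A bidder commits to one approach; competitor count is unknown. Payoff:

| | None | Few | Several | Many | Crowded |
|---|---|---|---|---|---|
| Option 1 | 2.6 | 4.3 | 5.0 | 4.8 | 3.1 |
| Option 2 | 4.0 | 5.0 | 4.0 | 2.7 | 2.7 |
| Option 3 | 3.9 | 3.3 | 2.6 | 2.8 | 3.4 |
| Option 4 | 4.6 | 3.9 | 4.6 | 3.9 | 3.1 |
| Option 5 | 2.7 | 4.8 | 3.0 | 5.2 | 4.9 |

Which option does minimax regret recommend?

Option 4

Column bests: None=4.6, Few=5.0, Several=5.0, Many=5.2, Crowded=4.9.
Option 1 regrets: 2.0, 0.7, 0.0, 0.4, 1.8 → max 2.0
Option 2 regrets: 0.6, 0.0, 1.0, 2.5, 2.2 → max 2.5
Option 3 regrets: 0.7, 1.7, 2.4, 2.4, 1.5 → max 2.4
Option 4 regrets: 0.0, 1.1, 0.4, 1.3, 1.8 → max 1.8
Option 5 regrets: 1.9, 0.2, 2.0, 0.0, 0.0 → max 2.0
Smallest max regret = 1.8 → Option 4.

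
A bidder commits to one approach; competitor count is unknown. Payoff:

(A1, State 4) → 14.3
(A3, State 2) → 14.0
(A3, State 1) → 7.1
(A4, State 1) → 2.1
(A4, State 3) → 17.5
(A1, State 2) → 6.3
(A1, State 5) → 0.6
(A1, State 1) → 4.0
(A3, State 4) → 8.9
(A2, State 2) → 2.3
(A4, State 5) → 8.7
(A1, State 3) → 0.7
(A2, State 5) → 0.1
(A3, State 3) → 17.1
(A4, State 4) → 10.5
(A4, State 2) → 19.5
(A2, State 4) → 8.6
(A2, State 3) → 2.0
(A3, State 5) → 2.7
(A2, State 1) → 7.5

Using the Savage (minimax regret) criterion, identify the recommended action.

A4

Column bests: State 1=7.5, State 2=19.5, State 3=17.5, State 4=14.3, State 5=8.7.
A1 regrets: 3.5, 13.2, 16.8, 0.0, 8.1 → max 16.8
A2 regrets: 0.0, 17.2, 15.5, 5.7, 8.6 → max 17.2
A3 regrets: 0.4, 5.5, 0.4, 5.4, 6.0 → max 6.0
A4 regrets: 5.4, 0.0, 0.0, 3.8, 0.0 → max 5.4
Smallest max regret = 5.4 → A4.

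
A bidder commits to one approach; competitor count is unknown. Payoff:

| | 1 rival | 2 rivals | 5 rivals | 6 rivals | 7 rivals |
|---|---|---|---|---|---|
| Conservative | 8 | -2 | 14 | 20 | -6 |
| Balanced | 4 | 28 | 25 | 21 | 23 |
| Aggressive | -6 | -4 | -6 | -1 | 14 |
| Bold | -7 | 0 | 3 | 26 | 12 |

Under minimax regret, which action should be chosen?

Balanced

Column bests: 1 rival=8, 2 rivals=28, 5 rivals=25, 6 rivals=26, 7 rivals=23.
Conservative regrets: 0, 30, 11, 6, 29 → max 30
Balanced regrets: 4, 0, 0, 5, 0 → max 5
Aggressive regrets: 14, 32, 31, 27, 9 → max 32
Bold regrets: 15, 28, 22, 0, 11 → max 28
Smallest max regret = 5 → Balanced.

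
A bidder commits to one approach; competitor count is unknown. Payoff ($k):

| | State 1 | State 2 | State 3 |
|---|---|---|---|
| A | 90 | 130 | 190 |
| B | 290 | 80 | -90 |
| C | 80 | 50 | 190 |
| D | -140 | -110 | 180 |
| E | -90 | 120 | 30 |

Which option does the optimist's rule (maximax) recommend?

Row maxima: A=190, B=290, C=190, D=180, E=120
Best best-case = 290 → B.

B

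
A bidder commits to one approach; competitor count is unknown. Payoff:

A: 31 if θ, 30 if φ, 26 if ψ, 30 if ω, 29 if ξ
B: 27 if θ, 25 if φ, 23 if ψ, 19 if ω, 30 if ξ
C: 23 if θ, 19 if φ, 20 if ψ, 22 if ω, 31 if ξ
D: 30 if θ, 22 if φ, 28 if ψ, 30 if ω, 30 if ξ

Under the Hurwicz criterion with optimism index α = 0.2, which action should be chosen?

A

A: 0.2·31 + 0.8·26 = 27
B: 0.2·30 + 0.8·19 = 21.2
C: 0.2·31 + 0.8·19 = 21.4
D: 0.2·30 + 0.8·22 = 23.6
Highest Hurwicz score = 27 → A.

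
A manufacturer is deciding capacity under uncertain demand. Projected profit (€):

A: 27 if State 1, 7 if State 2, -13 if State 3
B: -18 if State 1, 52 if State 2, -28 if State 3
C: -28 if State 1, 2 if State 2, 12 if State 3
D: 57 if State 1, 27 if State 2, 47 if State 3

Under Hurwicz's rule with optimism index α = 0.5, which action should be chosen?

A: 0.5·27 + 0.5·(-13) = 7
B: 0.5·52 + 0.5·(-28) = 12
C: 0.5·12 + 0.5·(-28) = -8
D: 0.5·57 + 0.5·27 = 42
Highest Hurwicz score = 42 → D.

D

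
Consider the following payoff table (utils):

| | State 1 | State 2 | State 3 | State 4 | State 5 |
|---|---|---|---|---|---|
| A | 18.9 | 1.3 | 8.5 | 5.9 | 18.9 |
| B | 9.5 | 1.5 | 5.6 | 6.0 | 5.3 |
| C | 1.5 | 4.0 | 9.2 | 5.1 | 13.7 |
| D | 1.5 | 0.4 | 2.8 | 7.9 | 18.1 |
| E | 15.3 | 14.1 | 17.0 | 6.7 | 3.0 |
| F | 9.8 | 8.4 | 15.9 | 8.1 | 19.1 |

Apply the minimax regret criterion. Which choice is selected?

Column bests: State 1=18.9, State 2=14.1, State 3=17.0, State 4=8.1, State 5=19.1.
A regrets: 0.0, 12.8, 8.5, 2.2, 0.2 → max 12.8
B regrets: 9.4, 12.6, 11.4, 2.1, 13.8 → max 13.8
C regrets: 17.4, 10.1, 7.8, 3.0, 5.4 → max 17.4
D regrets: 17.4, 13.7, 14.2, 0.2, 1.0 → max 17.4
E regrets: 3.6, 0.0, 0.0, 1.4, 16.1 → max 16.1
F regrets: 9.1, 5.7, 1.1, 0.0, 0.0 → max 9.1
Smallest max regret = 9.1 → F.

F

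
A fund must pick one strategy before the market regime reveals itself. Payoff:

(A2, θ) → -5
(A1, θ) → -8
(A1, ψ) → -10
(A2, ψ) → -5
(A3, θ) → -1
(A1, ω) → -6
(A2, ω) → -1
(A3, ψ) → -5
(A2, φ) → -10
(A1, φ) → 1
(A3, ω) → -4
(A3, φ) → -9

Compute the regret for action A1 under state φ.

Best payoff under φ is 1.
Regret = 1 − 1 = 0.

0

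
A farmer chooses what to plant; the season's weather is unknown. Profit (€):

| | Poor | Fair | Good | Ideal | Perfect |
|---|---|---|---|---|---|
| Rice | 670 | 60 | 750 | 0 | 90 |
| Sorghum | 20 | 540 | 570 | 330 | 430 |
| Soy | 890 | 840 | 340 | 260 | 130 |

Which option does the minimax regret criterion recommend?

Soy

Column bests: Poor=890, Fair=840, Good=750, Ideal=330, Perfect=430.
Rice regrets: 220, 780, 0, 330, 340 → max 780
Sorghum regrets: 870, 300, 180, 0, 0 → max 870
Soy regrets: 0, 0, 410, 70, 300 → max 410
Smallest max regret = 410 → Soy.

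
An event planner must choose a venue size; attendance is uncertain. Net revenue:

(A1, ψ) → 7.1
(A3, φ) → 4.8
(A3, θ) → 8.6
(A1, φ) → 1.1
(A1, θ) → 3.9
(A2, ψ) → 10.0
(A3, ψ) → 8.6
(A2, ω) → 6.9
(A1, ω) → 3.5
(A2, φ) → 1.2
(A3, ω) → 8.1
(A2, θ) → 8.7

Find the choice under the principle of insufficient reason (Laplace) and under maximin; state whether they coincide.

laplace → A3; maximin → A3 (agree)

Row averages: A1=3.9, A2=6.7, A3=7.525
Highest average = 7.525 → A3.
Row minima: A1=1.1, A2=1.2, A3=4.8
Best worst-case = 4.8 → A3.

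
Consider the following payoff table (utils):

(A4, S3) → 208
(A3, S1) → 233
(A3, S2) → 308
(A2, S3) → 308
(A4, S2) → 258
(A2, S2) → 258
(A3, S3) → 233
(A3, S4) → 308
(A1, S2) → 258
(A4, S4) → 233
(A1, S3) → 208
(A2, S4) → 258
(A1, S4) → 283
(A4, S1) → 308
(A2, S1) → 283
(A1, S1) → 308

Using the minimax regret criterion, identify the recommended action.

A2

Column bests: S1=308, S2=308, S3=308, S4=308.
A1 regrets: 0, 50, 100, 25 → max 100
A2 regrets: 25, 50, 0, 50 → max 50
A3 regrets: 75, 0, 75, 0 → max 75
A4 regrets: 0, 50, 100, 75 → max 100
Smallest max regret = 50 → A2.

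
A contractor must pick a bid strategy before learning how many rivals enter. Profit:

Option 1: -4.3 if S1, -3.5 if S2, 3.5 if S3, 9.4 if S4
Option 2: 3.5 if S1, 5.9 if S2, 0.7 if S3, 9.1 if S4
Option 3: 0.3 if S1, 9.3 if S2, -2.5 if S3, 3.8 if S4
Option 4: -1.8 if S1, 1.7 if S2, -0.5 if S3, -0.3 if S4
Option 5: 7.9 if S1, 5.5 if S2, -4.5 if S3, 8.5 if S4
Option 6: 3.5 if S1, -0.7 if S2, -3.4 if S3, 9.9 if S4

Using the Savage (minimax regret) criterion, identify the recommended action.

Option 2

Column bests: S1=7.9, S2=9.3, S3=3.5, S4=9.9.
Option 1 regrets: 12.2, 12.8, 0.0, 0.5 → max 12.8
Option 2 regrets: 4.4, 3.4, 2.8, 0.8 → max 4.4
Option 3 regrets: 7.6, 0.0, 6.0, 6.1 → max 7.6
Option 4 regrets: 9.7, 7.6, 4.0, 10.2 → max 10.2
Option 5 regrets: 0.0, 3.8, 8.0, 1.4 → max 8.0
Option 6 regrets: 4.4, 10.0, 6.9, 0.0 → max 10.0
Smallest max regret = 4.4 → Option 2.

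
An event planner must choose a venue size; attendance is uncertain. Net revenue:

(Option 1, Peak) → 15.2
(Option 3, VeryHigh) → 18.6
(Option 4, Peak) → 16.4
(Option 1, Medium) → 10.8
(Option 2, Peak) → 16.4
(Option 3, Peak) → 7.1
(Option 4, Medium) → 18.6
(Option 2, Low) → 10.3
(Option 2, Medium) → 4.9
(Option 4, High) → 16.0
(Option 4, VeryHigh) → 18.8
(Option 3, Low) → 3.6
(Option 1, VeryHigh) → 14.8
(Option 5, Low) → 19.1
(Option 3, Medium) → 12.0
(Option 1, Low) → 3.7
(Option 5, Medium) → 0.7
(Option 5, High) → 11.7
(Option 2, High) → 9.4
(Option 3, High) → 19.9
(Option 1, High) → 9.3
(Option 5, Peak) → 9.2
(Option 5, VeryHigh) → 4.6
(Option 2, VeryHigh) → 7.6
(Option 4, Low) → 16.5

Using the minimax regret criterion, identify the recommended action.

Option 4

Column bests: Low=19.1, Medium=18.6, High=19.9, VeryHigh=18.8, Peak=16.4.
Option 1 regrets: 15.4, 7.8, 10.6, 4.0, 1.2 → max 15.4
Option 2 regrets: 8.8, 13.7, 10.5, 11.2, 0.0 → max 13.7
Option 3 regrets: 15.5, 6.6, 0.0, 0.2, 9.3 → max 15.5
Option 4 regrets: 2.6, 0.0, 3.9, 0.0, 0.0 → max 3.9
Option 5 regrets: 0.0, 17.9, 8.2, 14.2, 7.2 → max 17.9
Smallest max regret = 3.9 → Option 4.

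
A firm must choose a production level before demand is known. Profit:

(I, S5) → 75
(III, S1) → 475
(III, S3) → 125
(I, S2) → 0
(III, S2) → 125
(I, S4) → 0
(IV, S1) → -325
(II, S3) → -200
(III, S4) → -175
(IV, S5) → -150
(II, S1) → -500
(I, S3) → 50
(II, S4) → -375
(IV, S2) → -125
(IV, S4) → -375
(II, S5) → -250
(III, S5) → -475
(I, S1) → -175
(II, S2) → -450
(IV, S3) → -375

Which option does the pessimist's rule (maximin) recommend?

Row minima: I=-175, II=-500, III=-475, IV=-375
Best worst-case = -175 → I.

I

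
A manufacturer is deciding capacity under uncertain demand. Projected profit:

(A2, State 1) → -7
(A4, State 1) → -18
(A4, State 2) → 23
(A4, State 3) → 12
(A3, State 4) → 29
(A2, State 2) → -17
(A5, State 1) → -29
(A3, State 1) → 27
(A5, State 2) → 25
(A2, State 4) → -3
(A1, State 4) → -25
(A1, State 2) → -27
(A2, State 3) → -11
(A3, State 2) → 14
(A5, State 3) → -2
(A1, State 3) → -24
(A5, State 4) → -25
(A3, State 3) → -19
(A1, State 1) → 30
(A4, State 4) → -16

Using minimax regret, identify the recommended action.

A3

Column bests: State 1=30, State 2=25, State 3=12, State 4=29.
A1 regrets: 0, 52, 36, 54 → max 54
A2 regrets: 37, 42, 23, 32 → max 42
A3 regrets: 3, 11, 31, 0 → max 31
A4 regrets: 48, 2, 0, 45 → max 48
A5 regrets: 59, 0, 14, 54 → max 59
Smallest max regret = 31 → A3.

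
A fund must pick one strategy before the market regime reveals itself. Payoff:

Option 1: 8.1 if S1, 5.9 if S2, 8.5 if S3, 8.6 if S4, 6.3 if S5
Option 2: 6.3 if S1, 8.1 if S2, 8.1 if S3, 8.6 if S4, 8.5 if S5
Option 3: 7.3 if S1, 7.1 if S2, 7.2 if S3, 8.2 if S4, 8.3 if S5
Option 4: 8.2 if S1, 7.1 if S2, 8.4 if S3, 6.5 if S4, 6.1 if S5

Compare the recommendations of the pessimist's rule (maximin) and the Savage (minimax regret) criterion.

Row minima: Option 1=5.9, Option 2=6.3, Option 3=7.1, Option 4=6.1
Best worst-case = 7.1 → Option 3.
Column bests: S1=8.2, S2=8.1, S3=8.5, S4=8.6, S5=8.5.
Option 1 regrets: 0.1, 2.2, 0.0, 0.0, 2.2 → max 2.2
Option 2 regrets: 1.9, 0.0, 0.4, 0.0, 0.0 → max 1.9
Option 3 regrets: 0.9, 1.0, 1.3, 0.4, 0.2 → max 1.3
Option 4 regrets: 0.0, 1.0, 0.1, 2.1, 2.4 → max 2.4
Smallest max regret = 1.3 → Option 3.

maximin → Option 3; minimax regret → Option 3 (agree)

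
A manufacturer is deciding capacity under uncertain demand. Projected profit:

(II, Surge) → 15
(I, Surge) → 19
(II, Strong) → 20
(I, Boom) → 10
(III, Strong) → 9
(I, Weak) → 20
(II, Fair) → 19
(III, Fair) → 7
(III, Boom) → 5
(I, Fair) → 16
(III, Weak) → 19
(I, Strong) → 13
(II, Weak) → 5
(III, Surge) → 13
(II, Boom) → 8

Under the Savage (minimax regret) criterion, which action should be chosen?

I

Column bests: Weak=20, Fair=19, Strong=20, Boom=10, Surge=19.
I regrets: 0, 3, 7, 0, 0 → max 7
II regrets: 15, 0, 0, 2, 4 → max 15
III regrets: 1, 12, 11, 5, 6 → max 12
Smallest max regret = 7 → I.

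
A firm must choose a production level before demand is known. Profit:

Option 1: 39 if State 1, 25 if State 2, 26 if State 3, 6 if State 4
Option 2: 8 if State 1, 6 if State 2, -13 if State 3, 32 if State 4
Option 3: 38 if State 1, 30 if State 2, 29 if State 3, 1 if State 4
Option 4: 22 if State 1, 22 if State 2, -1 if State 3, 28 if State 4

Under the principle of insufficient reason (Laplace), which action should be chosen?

Option 3

Row averages: Option 1=24, Option 2=8.25, Option 3=24.5, Option 4=17.75
Highest average = 24.5 → Option 3.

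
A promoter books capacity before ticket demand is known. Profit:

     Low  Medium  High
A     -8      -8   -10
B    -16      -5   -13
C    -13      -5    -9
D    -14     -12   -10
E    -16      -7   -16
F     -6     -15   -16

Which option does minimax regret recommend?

Column bests: Low=-6, Medium=-5, High=-9.
A regrets: 2, 3, 1 → max 3
B regrets: 10, 0, 4 → max 10
C regrets: 7, 0, 0 → max 7
D regrets: 8, 7, 1 → max 8
E regrets: 10, 2, 7 → max 10
F regrets: 0, 10, 7 → max 10
Smallest max regret = 3 → A.

A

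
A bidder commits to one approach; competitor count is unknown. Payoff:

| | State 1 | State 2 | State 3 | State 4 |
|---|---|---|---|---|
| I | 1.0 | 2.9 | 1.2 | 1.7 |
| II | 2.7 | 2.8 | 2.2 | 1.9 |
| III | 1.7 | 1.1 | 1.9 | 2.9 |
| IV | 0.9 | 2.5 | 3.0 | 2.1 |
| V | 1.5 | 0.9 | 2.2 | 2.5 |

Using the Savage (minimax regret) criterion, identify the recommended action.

II

Column bests: State 1=2.7, State 2=2.9, State 3=3.0, State 4=2.9.
I regrets: 1.7, 0.0, 1.8, 1.2 → max 1.8
II regrets: 0.0, 0.1, 0.8, 1.0 → max 1.0
III regrets: 1.0, 1.8, 1.1, 0.0 → max 1.8
IV regrets: 1.8, 0.4, 0.0, 0.8 → max 1.8
V regrets: 1.2, 2.0, 0.8, 0.4 → max 2.0
Smallest max regret = 1.0 → II.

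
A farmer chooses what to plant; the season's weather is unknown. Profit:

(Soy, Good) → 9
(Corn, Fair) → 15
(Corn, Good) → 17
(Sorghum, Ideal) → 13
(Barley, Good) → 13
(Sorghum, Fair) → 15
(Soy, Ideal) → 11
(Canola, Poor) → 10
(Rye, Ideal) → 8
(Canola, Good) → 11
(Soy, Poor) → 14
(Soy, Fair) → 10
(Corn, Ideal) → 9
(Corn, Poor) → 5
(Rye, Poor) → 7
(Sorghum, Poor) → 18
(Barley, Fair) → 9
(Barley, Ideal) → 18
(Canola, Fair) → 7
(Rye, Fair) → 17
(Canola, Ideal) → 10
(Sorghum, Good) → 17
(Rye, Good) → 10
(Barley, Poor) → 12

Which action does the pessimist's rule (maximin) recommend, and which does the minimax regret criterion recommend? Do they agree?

maximin → Sorghum; minimax regret → Sorghum (agree)

Row minima: Canola=7, Rye=7, Barley=9, Soy=9, Corn=5, Sorghum=13
Best worst-case = 13 → Sorghum.
Column bests: Poor=18, Fair=17, Good=17, Ideal=18.
Canola regrets: 8, 10, 6, 8 → max 10
Rye regrets: 11, 0, 7, 10 → max 11
Barley regrets: 6, 8, 4, 0 → max 8
Soy regrets: 4, 7, 8, 7 → max 8
Corn regrets: 13, 2, 0, 9 → max 13
Sorghum regrets: 0, 2, 0, 5 → max 5
Smallest max regret = 5 → Sorghum.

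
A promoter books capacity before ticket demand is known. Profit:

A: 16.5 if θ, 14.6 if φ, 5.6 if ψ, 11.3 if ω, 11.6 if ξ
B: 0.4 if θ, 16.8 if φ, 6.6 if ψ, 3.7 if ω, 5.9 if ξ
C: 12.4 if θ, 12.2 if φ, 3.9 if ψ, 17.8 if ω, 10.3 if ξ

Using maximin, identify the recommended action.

Row minima: A=5.6, B=0.4, C=3.9
Best worst-case = 5.6 → A.

A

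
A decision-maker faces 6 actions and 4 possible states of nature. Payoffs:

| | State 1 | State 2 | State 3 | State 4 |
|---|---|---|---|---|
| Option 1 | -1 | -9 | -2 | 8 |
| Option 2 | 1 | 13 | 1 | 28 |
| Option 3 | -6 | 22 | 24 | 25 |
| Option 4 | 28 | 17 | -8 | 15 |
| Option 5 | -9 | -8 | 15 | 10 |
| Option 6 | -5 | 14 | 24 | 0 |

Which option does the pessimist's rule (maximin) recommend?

Option 2

Row minima: Option 1=-9, Option 2=1, Option 3=-6, Option 4=-8, Option 5=-9, Option 6=-5
Best worst-case = 1 → Option 2.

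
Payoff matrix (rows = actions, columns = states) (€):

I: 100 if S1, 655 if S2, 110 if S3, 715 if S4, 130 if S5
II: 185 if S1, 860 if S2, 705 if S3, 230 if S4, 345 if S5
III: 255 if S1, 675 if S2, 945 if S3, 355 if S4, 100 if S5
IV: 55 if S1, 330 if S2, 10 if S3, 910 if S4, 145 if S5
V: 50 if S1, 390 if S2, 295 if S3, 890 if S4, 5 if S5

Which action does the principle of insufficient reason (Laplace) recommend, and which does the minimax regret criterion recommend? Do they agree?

Row averages: I=342, II=465, III=466, IV=290, V=326
Highest average = 466 → III.
Column bests: S1=255, S2=860, S3=945, S4=910, S5=345.
I regrets: 155, 205, 835, 195, 215 → max 835
II regrets: 70, 0, 240, 680, 0 → max 680
III regrets: 0, 185, 0, 555, 245 → max 555
IV regrets: 200, 530, 935, 0, 200 → max 935
V regrets: 205, 470, 650, 20, 340 → max 650
Smallest max regret = 555 → III.

laplace → III; minimax regret → III (agree)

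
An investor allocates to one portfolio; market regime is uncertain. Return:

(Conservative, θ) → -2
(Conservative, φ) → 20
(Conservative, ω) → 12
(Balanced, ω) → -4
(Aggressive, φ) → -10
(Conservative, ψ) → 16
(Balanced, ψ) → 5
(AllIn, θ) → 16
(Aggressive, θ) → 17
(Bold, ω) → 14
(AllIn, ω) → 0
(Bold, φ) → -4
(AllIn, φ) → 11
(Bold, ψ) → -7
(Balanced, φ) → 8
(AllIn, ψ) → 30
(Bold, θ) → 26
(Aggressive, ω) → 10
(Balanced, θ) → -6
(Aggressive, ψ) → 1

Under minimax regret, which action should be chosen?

AllIn

Column bests: θ=26, φ=20, ψ=30, ω=14.
Conservative regrets: 28, 0, 14, 2 → max 28
Balanced regrets: 32, 12, 25, 18 → max 32
Aggressive regrets: 9, 30, 29, 4 → max 30
Bold regrets: 0, 24, 37, 0 → max 37
AllIn regrets: 10, 9, 0, 14 → max 14
Smallest max regret = 14 → AllIn.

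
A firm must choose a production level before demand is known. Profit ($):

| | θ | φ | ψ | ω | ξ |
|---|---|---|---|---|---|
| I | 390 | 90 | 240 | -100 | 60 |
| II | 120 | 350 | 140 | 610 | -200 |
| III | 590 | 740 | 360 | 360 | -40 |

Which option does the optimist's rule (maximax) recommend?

III

Row maxima: I=390, II=610, III=740
Best best-case = 740 → III.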